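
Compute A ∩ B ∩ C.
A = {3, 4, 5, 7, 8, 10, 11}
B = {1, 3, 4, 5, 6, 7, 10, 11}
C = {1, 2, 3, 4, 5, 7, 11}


Set A = {3, 4, 5, 7, 8, 10, 11}
Set B = {1, 3, 4, 5, 6, 7, 10, 11}
Set C = {1, 2, 3, 4, 5, 7, 11}
First, A ∩ B = {3, 4, 5, 7, 10, 11}
Then, (A ∩ B) ∩ C = {3, 4, 5, 7, 11}

{3, 4, 5, 7, 11}


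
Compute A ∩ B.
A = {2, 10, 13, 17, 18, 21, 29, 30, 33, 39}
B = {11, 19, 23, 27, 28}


Set A = {2, 10, 13, 17, 18, 21, 29, 30, 33, 39}
Set B = {11, 19, 23, 27, 28}
A ∩ B includes only elements in both sets.
Check each element of A against B:
2 ✗, 10 ✗, 13 ✗, 17 ✗, 18 ✗, 21 ✗, 29 ✗, 30 ✗, 33 ✗, 39 ✗
A ∩ B = {}

{}


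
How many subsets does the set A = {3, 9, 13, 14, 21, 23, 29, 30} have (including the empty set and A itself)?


Set A = {3, 9, 13, 14, 21, 23, 29, 30}
|A| = 8
The power set P(A) contains all subsets of A.
|P(A)| = 2^|A| = 2^8 = 256

256


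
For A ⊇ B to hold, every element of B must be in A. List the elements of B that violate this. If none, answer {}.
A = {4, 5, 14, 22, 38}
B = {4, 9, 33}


Set A = {4, 5, 14, 22, 38}
Set B = {4, 9, 33}
Check each element of B against A:
4 ∈ A, 9 ∉ A (include), 33 ∉ A (include)
Elements of B not in A: {9, 33}

{9, 33}


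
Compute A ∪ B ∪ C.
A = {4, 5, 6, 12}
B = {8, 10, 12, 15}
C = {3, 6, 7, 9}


Set A = {4, 5, 6, 12}
Set B = {8, 10, 12, 15}
Set C = {3, 6, 7, 9}
First, A ∪ B = {4, 5, 6, 8, 10, 12, 15}
Then, (A ∪ B) ∪ C = {3, 4, 5, 6, 7, 8, 9, 10, 12, 15}

{3, 4, 5, 6, 7, 8, 9, 10, 12, 15}


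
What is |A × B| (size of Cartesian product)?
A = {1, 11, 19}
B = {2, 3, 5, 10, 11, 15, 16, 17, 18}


Set A = {1, 11, 19} has 3 elements.
Set B = {2, 3, 5, 10, 11, 15, 16, 17, 18} has 9 elements.
|A × B| = |A| × |B| = 3 × 9 = 27

27


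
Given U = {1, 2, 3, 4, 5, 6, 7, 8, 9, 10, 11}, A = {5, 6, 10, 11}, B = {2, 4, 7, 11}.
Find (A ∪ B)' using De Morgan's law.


U = {1, 2, 3, 4, 5, 6, 7, 8, 9, 10, 11}
A = {5, 6, 10, 11}, B = {2, 4, 7, 11}
A ∪ B = {2, 4, 5, 6, 7, 10, 11}
(A ∪ B)' = U \ (A ∪ B) = {1, 3, 8, 9}
Verification via A' ∩ B': A' = {1, 2, 3, 4, 7, 8, 9}, B' = {1, 3, 5, 6, 8, 9, 10}
A' ∩ B' = {1, 3, 8, 9} ✓

{1, 3, 8, 9}


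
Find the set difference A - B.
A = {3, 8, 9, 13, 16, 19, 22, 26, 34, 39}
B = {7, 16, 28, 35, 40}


Set A = {3, 8, 9, 13, 16, 19, 22, 26, 34, 39}
Set B = {7, 16, 28, 35, 40}
A \ B includes elements in A that are not in B.
Check each element of A:
3 (not in B, keep), 8 (not in B, keep), 9 (not in B, keep), 13 (not in B, keep), 16 (in B, remove), 19 (not in B, keep), 22 (not in B, keep), 26 (not in B, keep), 34 (not in B, keep), 39 (not in B, keep)
A \ B = {3, 8, 9, 13, 19, 22, 26, 34, 39}

{3, 8, 9, 13, 19, 22, 26, 34, 39}


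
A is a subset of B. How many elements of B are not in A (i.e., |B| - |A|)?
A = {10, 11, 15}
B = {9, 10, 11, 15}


Set A = {10, 11, 15}, |A| = 3
Set B = {9, 10, 11, 15}, |B| = 4
Since A ⊆ B: B \ A = {9}
|B| - |A| = 4 - 3 = 1

1


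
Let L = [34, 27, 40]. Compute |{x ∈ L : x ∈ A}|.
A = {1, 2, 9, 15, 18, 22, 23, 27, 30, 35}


Set A = {1, 2, 9, 15, 18, 22, 23, 27, 30, 35}
Candidates: [34, 27, 40]
Check each candidate:
34 ∉ A, 27 ∈ A, 40 ∉ A
Count of candidates in A: 1

1


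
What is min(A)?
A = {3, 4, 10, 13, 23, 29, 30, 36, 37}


Set A = {3, 4, 10, 13, 23, 29, 30, 36, 37}
Elements in ascending order: 3, 4, 10, 13, 23, 29, 30, 36, 37
The smallest element is 3.

3


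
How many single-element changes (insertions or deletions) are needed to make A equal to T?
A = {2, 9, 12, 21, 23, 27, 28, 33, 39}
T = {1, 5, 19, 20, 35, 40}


Set A = {2, 9, 12, 21, 23, 27, 28, 33, 39}
Set T = {1, 5, 19, 20, 35, 40}
Elements to remove from A (in A, not in T): {2, 9, 12, 21, 23, 27, 28, 33, 39} → 9 removals
Elements to add to A (in T, not in A): {1, 5, 19, 20, 35, 40} → 6 additions
Total edits = 9 + 6 = 15

15


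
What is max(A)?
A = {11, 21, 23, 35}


Set A = {11, 21, 23, 35}
Elements in ascending order: 11, 21, 23, 35
The largest element is 35.

35


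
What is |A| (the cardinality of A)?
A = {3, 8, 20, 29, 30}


Set A = {3, 8, 20, 29, 30}
Listing elements: 3, 8, 20, 29, 30
Counting: 5 elements
|A| = 5

5


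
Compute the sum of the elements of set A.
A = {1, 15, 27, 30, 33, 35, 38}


Set A = {1, 15, 27, 30, 33, 35, 38}
Sum = 1 + 15 + 27 + 30 + 33 + 35 + 38 = 179

179


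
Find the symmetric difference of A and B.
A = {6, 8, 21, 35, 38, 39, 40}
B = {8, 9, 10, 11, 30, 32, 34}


Set A = {6, 8, 21, 35, 38, 39, 40}
Set B = {8, 9, 10, 11, 30, 32, 34}
A △ B = (A \ B) ∪ (B \ A)
Elements in A but not B: {6, 21, 35, 38, 39, 40}
Elements in B but not A: {9, 10, 11, 30, 32, 34}
A △ B = {6, 9, 10, 11, 21, 30, 32, 34, 35, 38, 39, 40}

{6, 9, 10, 11, 21, 30, 32, 34, 35, 38, 39, 40}


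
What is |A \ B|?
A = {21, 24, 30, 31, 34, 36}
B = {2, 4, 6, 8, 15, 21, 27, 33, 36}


Set A = {21, 24, 30, 31, 34, 36}
Set B = {2, 4, 6, 8, 15, 21, 27, 33, 36}
A \ B = {24, 30, 31, 34}
|A \ B| = 4

4


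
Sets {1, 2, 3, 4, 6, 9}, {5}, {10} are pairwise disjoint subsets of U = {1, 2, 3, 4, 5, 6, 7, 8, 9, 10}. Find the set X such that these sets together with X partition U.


U = {1, 2, 3, 4, 5, 6, 7, 8, 9, 10}
Shown blocks: {1, 2, 3, 4, 6, 9}, {5}, {10}
A partition's blocks are pairwise disjoint and cover U, so the missing block = U \ (union of shown blocks).
Union of shown blocks: {1, 2, 3, 4, 5, 6, 9, 10}
Missing block = U \ (union) = {7, 8}

{7, 8}


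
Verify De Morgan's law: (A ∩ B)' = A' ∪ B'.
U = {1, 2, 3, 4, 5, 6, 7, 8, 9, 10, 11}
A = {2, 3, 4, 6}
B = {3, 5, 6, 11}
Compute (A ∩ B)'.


U = {1, 2, 3, 4, 5, 6, 7, 8, 9, 10, 11}
A = {2, 3, 4, 6}, B = {3, 5, 6, 11}
A ∩ B = {3, 6}
(A ∩ B)' = U \ (A ∩ B) = {1, 2, 4, 5, 7, 8, 9, 10, 11}
Verification via A' ∪ B': A' = {1, 5, 7, 8, 9, 10, 11}, B' = {1, 2, 4, 7, 8, 9, 10}
A' ∪ B' = {1, 2, 4, 5, 7, 8, 9, 10, 11} ✓

{1, 2, 4, 5, 7, 8, 9, 10, 11}


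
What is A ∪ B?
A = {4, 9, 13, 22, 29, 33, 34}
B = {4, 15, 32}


Set A = {4, 9, 13, 22, 29, 33, 34}
Set B = {4, 15, 32}
A ∪ B includes all elements in either set.
Elements from A: {4, 9, 13, 22, 29, 33, 34}
Elements from B not already included: {15, 32}
A ∪ B = {4, 9, 13, 15, 22, 29, 32, 33, 34}

{4, 9, 13, 15, 22, 29, 32, 33, 34}


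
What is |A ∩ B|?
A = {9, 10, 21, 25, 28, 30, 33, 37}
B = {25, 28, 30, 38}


Set A = {9, 10, 21, 25, 28, 30, 33, 37}
Set B = {25, 28, 30, 38}
A ∩ B = {25, 28, 30}
|A ∩ B| = 3

3


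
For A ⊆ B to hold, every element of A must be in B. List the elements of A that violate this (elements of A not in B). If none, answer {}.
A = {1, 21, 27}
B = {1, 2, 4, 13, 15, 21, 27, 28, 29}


Set A = {1, 21, 27}
Set B = {1, 2, 4, 13, 15, 21, 27, 28, 29}
Check each element of A against B:
1 ∈ B, 21 ∈ B, 27 ∈ B
Elements of A not in B: {}

{}


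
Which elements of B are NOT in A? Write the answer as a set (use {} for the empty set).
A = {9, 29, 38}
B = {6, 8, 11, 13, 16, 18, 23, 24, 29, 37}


Set A = {9, 29, 38}
Set B = {6, 8, 11, 13, 16, 18, 23, 24, 29, 37}
Check each element of B against A:
6 ∉ A (include), 8 ∉ A (include), 11 ∉ A (include), 13 ∉ A (include), 16 ∉ A (include), 18 ∉ A (include), 23 ∉ A (include), 24 ∉ A (include), 29 ∈ A, 37 ∉ A (include)
Elements of B not in A: {6, 8, 11, 13, 16, 18, 23, 24, 37}

{6, 8, 11, 13, 16, 18, 23, 24, 37}


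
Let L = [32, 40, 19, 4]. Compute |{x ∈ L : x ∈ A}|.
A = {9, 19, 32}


Set A = {9, 19, 32}
Candidates: [32, 40, 19, 4]
Check each candidate:
32 ∈ A, 40 ∉ A, 19 ∈ A, 4 ∉ A
Count of candidates in A: 2

2


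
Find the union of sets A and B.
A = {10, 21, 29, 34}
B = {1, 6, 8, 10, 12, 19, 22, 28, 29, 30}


Set A = {10, 21, 29, 34}
Set B = {1, 6, 8, 10, 12, 19, 22, 28, 29, 30}
A ∪ B includes all elements in either set.
Elements from A: {10, 21, 29, 34}
Elements from B not already included: {1, 6, 8, 12, 19, 22, 28, 30}
A ∪ B = {1, 6, 8, 10, 12, 19, 21, 22, 28, 29, 30, 34}

{1, 6, 8, 10, 12, 19, 21, 22, 28, 29, 30, 34}


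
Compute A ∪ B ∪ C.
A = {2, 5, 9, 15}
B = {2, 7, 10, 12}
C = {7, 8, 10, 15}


Set A = {2, 5, 9, 15}
Set B = {2, 7, 10, 12}
Set C = {7, 8, 10, 15}
First, A ∪ B = {2, 5, 7, 9, 10, 12, 15}
Then, (A ∪ B) ∪ C = {2, 5, 7, 8, 9, 10, 12, 15}

{2, 5, 7, 8, 9, 10, 12, 15}


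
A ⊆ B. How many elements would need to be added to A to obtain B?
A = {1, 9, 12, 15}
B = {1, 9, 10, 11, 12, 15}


Set A = {1, 9, 12, 15}, |A| = 4
Set B = {1, 9, 10, 11, 12, 15}, |B| = 6
Since A ⊆ B: B \ A = {10, 11}
|B| - |A| = 6 - 4 = 2

2


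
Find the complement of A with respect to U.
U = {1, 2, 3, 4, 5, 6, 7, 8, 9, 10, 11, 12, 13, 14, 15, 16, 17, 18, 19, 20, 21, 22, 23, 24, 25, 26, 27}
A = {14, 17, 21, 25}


Universal set U = {1, 2, 3, 4, 5, 6, 7, 8, 9, 10, 11, 12, 13, 14, 15, 16, 17, 18, 19, 20, 21, 22, 23, 24, 25, 26, 27}
Set A = {14, 17, 21, 25}
A' = U \ A = elements in U but not in A
Checking each element of U:
1 (not in A, include), 2 (not in A, include), 3 (not in A, include), 4 (not in A, include), 5 (not in A, include), 6 (not in A, include), 7 (not in A, include), 8 (not in A, include), 9 (not in A, include), 10 (not in A, include), 11 (not in A, include), 12 (not in A, include), 13 (not in A, include), 14 (in A, exclude), 15 (not in A, include), 16 (not in A, include), 17 (in A, exclude), 18 (not in A, include), 19 (not in A, include), 20 (not in A, include), 21 (in A, exclude), 22 (not in A, include), 23 (not in A, include), 24 (not in A, include), 25 (in A, exclude), 26 (not in A, include), 27 (not in A, include)
A' = {1, 2, 3, 4, 5, 6, 7, 8, 9, 10, 11, 12, 13, 15, 16, 18, 19, 20, 22, 23, 24, 26, 27}

{1, 2, 3, 4, 5, 6, 7, 8, 9, 10, 11, 12, 13, 15, 16, 18, 19, 20, 22, 23, 24, 26, 27}


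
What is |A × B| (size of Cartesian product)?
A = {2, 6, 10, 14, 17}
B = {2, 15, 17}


Set A = {2, 6, 10, 14, 17} has 5 elements.
Set B = {2, 15, 17} has 3 elements.
|A × B| = |A| × |B| = 5 × 3 = 15

15


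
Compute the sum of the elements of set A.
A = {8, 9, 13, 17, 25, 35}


Set A = {8, 9, 13, 17, 25, 35}
Sum = 8 + 9 + 13 + 17 + 25 + 35 = 107

107


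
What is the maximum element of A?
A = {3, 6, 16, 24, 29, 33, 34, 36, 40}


Set A = {3, 6, 16, 24, 29, 33, 34, 36, 40}
Elements in ascending order: 3, 6, 16, 24, 29, 33, 34, 36, 40
The largest element is 40.

40


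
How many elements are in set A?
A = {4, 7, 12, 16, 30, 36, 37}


Set A = {4, 7, 12, 16, 30, 36, 37}
Listing elements: 4, 7, 12, 16, 30, 36, 37
Counting: 7 elements
|A| = 7

7


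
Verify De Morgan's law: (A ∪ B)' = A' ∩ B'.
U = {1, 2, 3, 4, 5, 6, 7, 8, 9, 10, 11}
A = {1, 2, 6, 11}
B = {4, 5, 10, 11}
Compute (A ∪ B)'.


U = {1, 2, 3, 4, 5, 6, 7, 8, 9, 10, 11}
A = {1, 2, 6, 11}, B = {4, 5, 10, 11}
A ∪ B = {1, 2, 4, 5, 6, 10, 11}
(A ∪ B)' = U \ (A ∪ B) = {3, 7, 8, 9}
Verification via A' ∩ B': A' = {3, 4, 5, 7, 8, 9, 10}, B' = {1, 2, 3, 6, 7, 8, 9}
A' ∩ B' = {3, 7, 8, 9} ✓

{3, 7, 8, 9}


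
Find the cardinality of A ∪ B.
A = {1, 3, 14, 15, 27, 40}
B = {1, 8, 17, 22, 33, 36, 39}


Set A = {1, 3, 14, 15, 27, 40}, |A| = 6
Set B = {1, 8, 17, 22, 33, 36, 39}, |B| = 7
A ∩ B = {1}, |A ∩ B| = 1
|A ∪ B| = |A| + |B| - |A ∩ B| = 6 + 7 - 1 = 12

12


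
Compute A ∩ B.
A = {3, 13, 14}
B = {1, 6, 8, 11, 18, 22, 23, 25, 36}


Set A = {3, 13, 14}
Set B = {1, 6, 8, 11, 18, 22, 23, 25, 36}
A ∩ B includes only elements in both sets.
Check each element of A against B:
3 ✗, 13 ✗, 14 ✗
A ∩ B = {}

{}


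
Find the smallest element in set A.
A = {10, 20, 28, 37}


Set A = {10, 20, 28, 37}
Elements in ascending order: 10, 20, 28, 37
The smallest element is 10.

10


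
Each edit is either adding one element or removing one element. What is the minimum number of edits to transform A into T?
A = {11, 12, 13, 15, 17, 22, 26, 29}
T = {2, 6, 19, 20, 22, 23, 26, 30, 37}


Set A = {11, 12, 13, 15, 17, 22, 26, 29}
Set T = {2, 6, 19, 20, 22, 23, 26, 30, 37}
Elements to remove from A (in A, not in T): {11, 12, 13, 15, 17, 29} → 6 removals
Elements to add to A (in T, not in A): {2, 6, 19, 20, 23, 30, 37} → 7 additions
Total edits = 6 + 7 = 13

13


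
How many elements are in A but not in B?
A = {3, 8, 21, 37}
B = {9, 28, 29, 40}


Set A = {3, 8, 21, 37}
Set B = {9, 28, 29, 40}
A \ B = {3, 8, 21, 37}
|A \ B| = 4

4


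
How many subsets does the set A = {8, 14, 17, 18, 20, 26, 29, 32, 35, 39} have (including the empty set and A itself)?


Set A = {8, 14, 17, 18, 20, 26, 29, 32, 35, 39}
|A| = 10
The power set P(A) contains all subsets of A.
|P(A)| = 2^|A| = 2^10 = 1024

1024


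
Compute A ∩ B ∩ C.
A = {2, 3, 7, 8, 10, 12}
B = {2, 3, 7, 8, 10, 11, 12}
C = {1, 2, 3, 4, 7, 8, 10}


Set A = {2, 3, 7, 8, 10, 12}
Set B = {2, 3, 7, 8, 10, 11, 12}
Set C = {1, 2, 3, 4, 7, 8, 10}
First, A ∩ B = {2, 3, 7, 8, 10, 12}
Then, (A ∩ B) ∩ C = {2, 3, 7, 8, 10}

{2, 3, 7, 8, 10}


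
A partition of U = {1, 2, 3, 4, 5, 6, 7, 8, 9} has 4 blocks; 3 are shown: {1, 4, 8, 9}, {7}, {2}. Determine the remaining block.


U = {1, 2, 3, 4, 5, 6, 7, 8, 9}
Shown blocks: {1, 4, 8, 9}, {7}, {2}
A partition's blocks are pairwise disjoint and cover U, so the missing block = U \ (union of shown blocks).
Union of shown blocks: {1, 2, 4, 7, 8, 9}
Missing block = U \ (union) = {3, 5, 6}

{3, 5, 6}


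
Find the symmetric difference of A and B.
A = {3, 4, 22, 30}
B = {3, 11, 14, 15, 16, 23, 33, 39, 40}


Set A = {3, 4, 22, 30}
Set B = {3, 11, 14, 15, 16, 23, 33, 39, 40}
A △ B = (A \ B) ∪ (B \ A)
Elements in A but not B: {4, 22, 30}
Elements in B but not A: {11, 14, 15, 16, 23, 33, 39, 40}
A △ B = {4, 11, 14, 15, 16, 22, 23, 30, 33, 39, 40}

{4, 11, 14, 15, 16, 22, 23, 30, 33, 39, 40}


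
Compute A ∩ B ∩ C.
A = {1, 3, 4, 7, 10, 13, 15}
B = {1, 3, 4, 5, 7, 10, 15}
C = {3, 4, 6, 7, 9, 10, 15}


Set A = {1, 3, 4, 7, 10, 13, 15}
Set B = {1, 3, 4, 5, 7, 10, 15}
Set C = {3, 4, 6, 7, 9, 10, 15}
First, A ∩ B = {1, 3, 4, 7, 10, 15}
Then, (A ∩ B) ∩ C = {3, 4, 7, 10, 15}

{3, 4, 7, 10, 15}


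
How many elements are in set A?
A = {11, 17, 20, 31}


Set A = {11, 17, 20, 31}
Listing elements: 11, 17, 20, 31
Counting: 4 elements
|A| = 4

4


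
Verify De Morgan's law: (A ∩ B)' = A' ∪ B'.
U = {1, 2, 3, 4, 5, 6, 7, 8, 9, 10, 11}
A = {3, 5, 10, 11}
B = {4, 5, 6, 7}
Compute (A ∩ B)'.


U = {1, 2, 3, 4, 5, 6, 7, 8, 9, 10, 11}
A = {3, 5, 10, 11}, B = {4, 5, 6, 7}
A ∩ B = {5}
(A ∩ B)' = U \ (A ∩ B) = {1, 2, 3, 4, 6, 7, 8, 9, 10, 11}
Verification via A' ∪ B': A' = {1, 2, 4, 6, 7, 8, 9}, B' = {1, 2, 3, 8, 9, 10, 11}
A' ∪ B' = {1, 2, 3, 4, 6, 7, 8, 9, 10, 11} ✓

{1, 2, 3, 4, 6, 7, 8, 9, 10, 11}


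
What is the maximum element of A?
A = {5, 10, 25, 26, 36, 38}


Set A = {5, 10, 25, 26, 36, 38}
Elements in ascending order: 5, 10, 25, 26, 36, 38
The largest element is 38.

38


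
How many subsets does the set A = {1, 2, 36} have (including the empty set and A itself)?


Set A = {1, 2, 36}
|A| = 3
The power set P(A) contains all subsets of A.
|P(A)| = 2^|A| = 2^3 = 8

8


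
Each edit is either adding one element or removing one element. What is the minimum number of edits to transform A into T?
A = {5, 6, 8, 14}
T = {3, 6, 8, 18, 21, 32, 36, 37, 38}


Set A = {5, 6, 8, 14}
Set T = {3, 6, 8, 18, 21, 32, 36, 37, 38}
Elements to remove from A (in A, not in T): {5, 14} → 2 removals
Elements to add to A (in T, not in A): {3, 18, 21, 32, 36, 37, 38} → 7 additions
Total edits = 2 + 7 = 9

9


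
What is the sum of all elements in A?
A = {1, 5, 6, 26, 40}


Set A = {1, 5, 6, 26, 40}
Sum = 1 + 5 + 6 + 26 + 40 = 78

78


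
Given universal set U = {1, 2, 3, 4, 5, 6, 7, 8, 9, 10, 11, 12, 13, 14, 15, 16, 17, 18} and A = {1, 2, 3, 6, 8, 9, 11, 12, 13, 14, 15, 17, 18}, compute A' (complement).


Universal set U = {1, 2, 3, 4, 5, 6, 7, 8, 9, 10, 11, 12, 13, 14, 15, 16, 17, 18}
Set A = {1, 2, 3, 6, 8, 9, 11, 12, 13, 14, 15, 17, 18}
A' = U \ A = elements in U but not in A
Checking each element of U:
1 (in A, exclude), 2 (in A, exclude), 3 (in A, exclude), 4 (not in A, include), 5 (not in A, include), 6 (in A, exclude), 7 (not in A, include), 8 (in A, exclude), 9 (in A, exclude), 10 (not in A, include), 11 (in A, exclude), 12 (in A, exclude), 13 (in A, exclude), 14 (in A, exclude), 15 (in A, exclude), 16 (not in A, include), 17 (in A, exclude), 18 (in A, exclude)
A' = {4, 5, 7, 10, 16}

{4, 5, 7, 10, 16}


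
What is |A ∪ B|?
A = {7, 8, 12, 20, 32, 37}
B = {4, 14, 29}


Set A = {7, 8, 12, 20, 32, 37}, |A| = 6
Set B = {4, 14, 29}, |B| = 3
A ∩ B = {}, |A ∩ B| = 0
|A ∪ B| = |A| + |B| - |A ∩ B| = 6 + 3 - 0 = 9

9


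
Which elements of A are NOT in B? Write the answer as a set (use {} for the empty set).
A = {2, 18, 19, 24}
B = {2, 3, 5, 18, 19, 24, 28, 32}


Set A = {2, 18, 19, 24}
Set B = {2, 3, 5, 18, 19, 24, 28, 32}
Check each element of A against B:
2 ∈ B, 18 ∈ B, 19 ∈ B, 24 ∈ B
Elements of A not in B: {}

{}


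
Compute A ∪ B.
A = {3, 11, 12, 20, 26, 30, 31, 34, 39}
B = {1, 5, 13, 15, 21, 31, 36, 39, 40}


Set A = {3, 11, 12, 20, 26, 30, 31, 34, 39}
Set B = {1, 5, 13, 15, 21, 31, 36, 39, 40}
A ∪ B includes all elements in either set.
Elements from A: {3, 11, 12, 20, 26, 30, 31, 34, 39}
Elements from B not already included: {1, 5, 13, 15, 21, 36, 40}
A ∪ B = {1, 3, 5, 11, 12, 13, 15, 20, 21, 26, 30, 31, 34, 36, 39, 40}

{1, 3, 5, 11, 12, 13, 15, 20, 21, 26, 30, 31, 34, 36, 39, 40}


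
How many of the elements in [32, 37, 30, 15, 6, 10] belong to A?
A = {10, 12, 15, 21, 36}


Set A = {10, 12, 15, 21, 36}
Candidates: [32, 37, 30, 15, 6, 10]
Check each candidate:
32 ∉ A, 37 ∉ A, 30 ∉ A, 15 ∈ A, 6 ∉ A, 10 ∈ A
Count of candidates in A: 2

2


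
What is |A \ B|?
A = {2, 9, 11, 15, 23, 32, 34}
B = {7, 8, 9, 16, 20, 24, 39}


Set A = {2, 9, 11, 15, 23, 32, 34}
Set B = {7, 8, 9, 16, 20, 24, 39}
A \ B = {2, 11, 15, 23, 32, 34}
|A \ B| = 6

6


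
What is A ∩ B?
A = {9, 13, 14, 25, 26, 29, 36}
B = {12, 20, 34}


Set A = {9, 13, 14, 25, 26, 29, 36}
Set B = {12, 20, 34}
A ∩ B includes only elements in both sets.
Check each element of A against B:
9 ✗, 13 ✗, 14 ✗, 25 ✗, 26 ✗, 29 ✗, 36 ✗
A ∩ B = {}

{}


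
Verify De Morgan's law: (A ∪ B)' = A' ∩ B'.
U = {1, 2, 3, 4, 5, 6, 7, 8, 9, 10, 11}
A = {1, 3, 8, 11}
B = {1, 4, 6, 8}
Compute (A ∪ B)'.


U = {1, 2, 3, 4, 5, 6, 7, 8, 9, 10, 11}
A = {1, 3, 8, 11}, B = {1, 4, 6, 8}
A ∪ B = {1, 3, 4, 6, 8, 11}
(A ∪ B)' = U \ (A ∪ B) = {2, 5, 7, 9, 10}
Verification via A' ∩ B': A' = {2, 4, 5, 6, 7, 9, 10}, B' = {2, 3, 5, 7, 9, 10, 11}
A' ∩ B' = {2, 5, 7, 9, 10} ✓

{2, 5, 7, 9, 10}


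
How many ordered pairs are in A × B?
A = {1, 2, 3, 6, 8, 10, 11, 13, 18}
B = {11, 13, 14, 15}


Set A = {1, 2, 3, 6, 8, 10, 11, 13, 18} has 9 elements.
Set B = {11, 13, 14, 15} has 4 elements.
|A × B| = |A| × |B| = 9 × 4 = 36

36


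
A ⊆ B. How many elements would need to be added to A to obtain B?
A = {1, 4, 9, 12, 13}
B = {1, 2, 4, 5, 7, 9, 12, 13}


Set A = {1, 4, 9, 12, 13}, |A| = 5
Set B = {1, 2, 4, 5, 7, 9, 12, 13}, |B| = 8
Since A ⊆ B: B \ A = {2, 5, 7}
|B| - |A| = 8 - 5 = 3

3


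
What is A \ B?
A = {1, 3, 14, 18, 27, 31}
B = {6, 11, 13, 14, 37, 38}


Set A = {1, 3, 14, 18, 27, 31}
Set B = {6, 11, 13, 14, 37, 38}
A \ B includes elements in A that are not in B.
Check each element of A:
1 (not in B, keep), 3 (not in B, keep), 14 (in B, remove), 18 (not in B, keep), 27 (not in B, keep), 31 (not in B, keep)
A \ B = {1, 3, 18, 27, 31}

{1, 3, 18, 27, 31}


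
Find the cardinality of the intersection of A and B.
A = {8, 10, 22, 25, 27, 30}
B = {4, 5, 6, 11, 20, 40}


Set A = {8, 10, 22, 25, 27, 30}
Set B = {4, 5, 6, 11, 20, 40}
A ∩ B = {}
|A ∩ B| = 0

0


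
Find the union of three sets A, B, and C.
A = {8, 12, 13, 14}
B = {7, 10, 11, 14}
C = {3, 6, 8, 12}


Set A = {8, 12, 13, 14}
Set B = {7, 10, 11, 14}
Set C = {3, 6, 8, 12}
First, A ∪ B = {7, 8, 10, 11, 12, 13, 14}
Then, (A ∪ B) ∪ C = {3, 6, 7, 8, 10, 11, 12, 13, 14}

{3, 6, 7, 8, 10, 11, 12, 13, 14}


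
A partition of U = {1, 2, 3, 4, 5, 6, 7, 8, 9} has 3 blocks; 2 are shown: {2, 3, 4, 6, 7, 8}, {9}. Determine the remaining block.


U = {1, 2, 3, 4, 5, 6, 7, 8, 9}
Shown blocks: {2, 3, 4, 6, 7, 8}, {9}
A partition's blocks are pairwise disjoint and cover U, so the missing block = U \ (union of shown blocks).
Union of shown blocks: {2, 3, 4, 6, 7, 8, 9}
Missing block = U \ (union) = {1, 5}

{1, 5}


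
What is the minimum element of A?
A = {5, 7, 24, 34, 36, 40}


Set A = {5, 7, 24, 34, 36, 40}
Elements in ascending order: 5, 7, 24, 34, 36, 40
The smallest element is 5.

5


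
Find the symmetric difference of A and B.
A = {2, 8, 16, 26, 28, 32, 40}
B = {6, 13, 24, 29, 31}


Set A = {2, 8, 16, 26, 28, 32, 40}
Set B = {6, 13, 24, 29, 31}
A △ B = (A \ B) ∪ (B \ A)
Elements in A but not B: {2, 8, 16, 26, 28, 32, 40}
Elements in B but not A: {6, 13, 24, 29, 31}
A △ B = {2, 6, 8, 13, 16, 24, 26, 28, 29, 31, 32, 40}

{2, 6, 8, 13, 16, 24, 26, 28, 29, 31, 32, 40}


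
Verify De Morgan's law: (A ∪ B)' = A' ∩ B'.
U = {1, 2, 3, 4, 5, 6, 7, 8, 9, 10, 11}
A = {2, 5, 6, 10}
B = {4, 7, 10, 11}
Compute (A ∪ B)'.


U = {1, 2, 3, 4, 5, 6, 7, 8, 9, 10, 11}
A = {2, 5, 6, 10}, B = {4, 7, 10, 11}
A ∪ B = {2, 4, 5, 6, 7, 10, 11}
(A ∪ B)' = U \ (A ∪ B) = {1, 3, 8, 9}
Verification via A' ∩ B': A' = {1, 3, 4, 7, 8, 9, 11}, B' = {1, 2, 3, 5, 6, 8, 9}
A' ∩ B' = {1, 3, 8, 9} ✓

{1, 3, 8, 9}


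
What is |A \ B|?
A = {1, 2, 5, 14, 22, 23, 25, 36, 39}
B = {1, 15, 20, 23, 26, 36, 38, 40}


Set A = {1, 2, 5, 14, 22, 23, 25, 36, 39}
Set B = {1, 15, 20, 23, 26, 36, 38, 40}
A \ B = {2, 5, 14, 22, 25, 39}
|A \ B| = 6

6


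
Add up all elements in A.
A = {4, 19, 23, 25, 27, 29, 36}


Set A = {4, 19, 23, 25, 27, 29, 36}
Sum = 4 + 19 + 23 + 25 + 27 + 29 + 36 = 163

163


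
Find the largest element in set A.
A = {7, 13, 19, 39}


Set A = {7, 13, 19, 39}
Elements in ascending order: 7, 13, 19, 39
The largest element is 39.

39


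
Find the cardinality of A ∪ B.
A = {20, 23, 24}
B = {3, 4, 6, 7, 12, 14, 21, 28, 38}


Set A = {20, 23, 24}, |A| = 3
Set B = {3, 4, 6, 7, 12, 14, 21, 28, 38}, |B| = 9
A ∩ B = {}, |A ∩ B| = 0
|A ∪ B| = |A| + |B| - |A ∩ B| = 3 + 9 - 0 = 12

12


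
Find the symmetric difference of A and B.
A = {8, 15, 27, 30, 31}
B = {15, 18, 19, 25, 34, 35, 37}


Set A = {8, 15, 27, 30, 31}
Set B = {15, 18, 19, 25, 34, 35, 37}
A △ B = (A \ B) ∪ (B \ A)
Elements in A but not B: {8, 27, 30, 31}
Elements in B but not A: {18, 19, 25, 34, 35, 37}
A △ B = {8, 18, 19, 25, 27, 30, 31, 34, 35, 37}

{8, 18, 19, 25, 27, 30, 31, 34, 35, 37}


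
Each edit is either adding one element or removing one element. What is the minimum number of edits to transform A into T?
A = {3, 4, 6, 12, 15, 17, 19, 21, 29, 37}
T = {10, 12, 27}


Set A = {3, 4, 6, 12, 15, 17, 19, 21, 29, 37}
Set T = {10, 12, 27}
Elements to remove from A (in A, not in T): {3, 4, 6, 15, 17, 19, 21, 29, 37} → 9 removals
Elements to add to A (in T, not in A): {10, 27} → 2 additions
Total edits = 9 + 2 = 11

11


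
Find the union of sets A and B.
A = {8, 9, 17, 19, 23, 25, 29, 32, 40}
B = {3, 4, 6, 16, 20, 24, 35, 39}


Set A = {8, 9, 17, 19, 23, 25, 29, 32, 40}
Set B = {3, 4, 6, 16, 20, 24, 35, 39}
A ∪ B includes all elements in either set.
Elements from A: {8, 9, 17, 19, 23, 25, 29, 32, 40}
Elements from B not already included: {3, 4, 6, 16, 20, 24, 35, 39}
A ∪ B = {3, 4, 6, 8, 9, 16, 17, 19, 20, 23, 24, 25, 29, 32, 35, 39, 40}

{3, 4, 6, 8, 9, 16, 17, 19, 20, 23, 24, 25, 29, 32, 35, 39, 40}


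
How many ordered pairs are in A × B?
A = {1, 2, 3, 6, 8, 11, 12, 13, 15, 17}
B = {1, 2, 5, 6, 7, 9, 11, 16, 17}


Set A = {1, 2, 3, 6, 8, 11, 12, 13, 15, 17} has 10 elements.
Set B = {1, 2, 5, 6, 7, 9, 11, 16, 17} has 9 elements.
|A × B| = |A| × |B| = 10 × 9 = 90

90


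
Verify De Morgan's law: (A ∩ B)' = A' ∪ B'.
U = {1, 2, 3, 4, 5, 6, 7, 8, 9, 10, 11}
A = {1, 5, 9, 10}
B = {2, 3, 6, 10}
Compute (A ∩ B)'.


U = {1, 2, 3, 4, 5, 6, 7, 8, 9, 10, 11}
A = {1, 5, 9, 10}, B = {2, 3, 6, 10}
A ∩ B = {10}
(A ∩ B)' = U \ (A ∩ B) = {1, 2, 3, 4, 5, 6, 7, 8, 9, 11}
Verification via A' ∪ B': A' = {2, 3, 4, 6, 7, 8, 11}, B' = {1, 4, 5, 7, 8, 9, 11}
A' ∪ B' = {1, 2, 3, 4, 5, 6, 7, 8, 9, 11} ✓

{1, 2, 3, 4, 5, 6, 7, 8, 9, 11}


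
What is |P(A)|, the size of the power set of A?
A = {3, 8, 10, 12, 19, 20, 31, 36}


Set A = {3, 8, 10, 12, 19, 20, 31, 36}
|A| = 8
The power set P(A) contains all subsets of A.
|P(A)| = 2^|A| = 2^8 = 256

256


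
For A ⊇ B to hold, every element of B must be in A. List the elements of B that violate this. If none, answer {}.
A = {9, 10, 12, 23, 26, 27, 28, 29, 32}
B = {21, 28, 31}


Set A = {9, 10, 12, 23, 26, 27, 28, 29, 32}
Set B = {21, 28, 31}
Check each element of B against A:
21 ∉ A (include), 28 ∈ A, 31 ∉ A (include)
Elements of B not in A: {21, 31}

{21, 31}


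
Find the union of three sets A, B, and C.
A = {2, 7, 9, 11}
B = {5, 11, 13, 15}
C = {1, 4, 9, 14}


Set A = {2, 7, 9, 11}
Set B = {5, 11, 13, 15}
Set C = {1, 4, 9, 14}
First, A ∪ B = {2, 5, 7, 9, 11, 13, 15}
Then, (A ∪ B) ∪ C = {1, 2, 4, 5, 7, 9, 11, 13, 14, 15}

{1, 2, 4, 5, 7, 9, 11, 13, 14, 15}


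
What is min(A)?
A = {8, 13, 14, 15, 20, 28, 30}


Set A = {8, 13, 14, 15, 20, 28, 30}
Elements in ascending order: 8, 13, 14, 15, 20, 28, 30
The smallest element is 8.

8


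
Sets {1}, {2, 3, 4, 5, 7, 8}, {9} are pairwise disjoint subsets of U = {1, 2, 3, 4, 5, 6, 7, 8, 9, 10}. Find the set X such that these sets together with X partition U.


U = {1, 2, 3, 4, 5, 6, 7, 8, 9, 10}
Shown blocks: {1}, {2, 3, 4, 5, 7, 8}, {9}
A partition's blocks are pairwise disjoint and cover U, so the missing block = U \ (union of shown blocks).
Union of shown blocks: {1, 2, 3, 4, 5, 7, 8, 9}
Missing block = U \ (union) = {6, 10}

{6, 10}


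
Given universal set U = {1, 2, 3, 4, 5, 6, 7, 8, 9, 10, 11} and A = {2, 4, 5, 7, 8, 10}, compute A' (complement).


Universal set U = {1, 2, 3, 4, 5, 6, 7, 8, 9, 10, 11}
Set A = {2, 4, 5, 7, 8, 10}
A' = U \ A = elements in U but not in A
Checking each element of U:
1 (not in A, include), 2 (in A, exclude), 3 (not in A, include), 4 (in A, exclude), 5 (in A, exclude), 6 (not in A, include), 7 (in A, exclude), 8 (in A, exclude), 9 (not in A, include), 10 (in A, exclude), 11 (not in A, include)
A' = {1, 3, 6, 9, 11}

{1, 3, 6, 9, 11}


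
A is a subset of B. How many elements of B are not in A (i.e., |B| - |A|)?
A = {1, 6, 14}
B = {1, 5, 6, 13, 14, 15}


Set A = {1, 6, 14}, |A| = 3
Set B = {1, 5, 6, 13, 14, 15}, |B| = 6
Since A ⊆ B: B \ A = {5, 13, 15}
|B| - |A| = 6 - 3 = 3

3


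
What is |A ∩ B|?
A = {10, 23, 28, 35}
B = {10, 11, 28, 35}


Set A = {10, 23, 28, 35}
Set B = {10, 11, 28, 35}
A ∩ B = {10, 28, 35}
|A ∩ B| = 3

3


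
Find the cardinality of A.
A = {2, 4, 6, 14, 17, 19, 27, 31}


Set A = {2, 4, 6, 14, 17, 19, 27, 31}
Listing elements: 2, 4, 6, 14, 17, 19, 27, 31
Counting: 8 elements
|A| = 8

8


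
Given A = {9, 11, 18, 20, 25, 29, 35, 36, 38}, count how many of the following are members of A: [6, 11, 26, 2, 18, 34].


Set A = {9, 11, 18, 20, 25, 29, 35, 36, 38}
Candidates: [6, 11, 26, 2, 18, 34]
Check each candidate:
6 ∉ A, 11 ∈ A, 26 ∉ A, 2 ∉ A, 18 ∈ A, 34 ∉ A
Count of candidates in A: 2

2


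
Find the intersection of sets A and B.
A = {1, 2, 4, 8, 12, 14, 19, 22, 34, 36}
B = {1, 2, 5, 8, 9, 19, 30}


Set A = {1, 2, 4, 8, 12, 14, 19, 22, 34, 36}
Set B = {1, 2, 5, 8, 9, 19, 30}
A ∩ B includes only elements in both sets.
Check each element of A against B:
1 ✓, 2 ✓, 4 ✗, 8 ✓, 12 ✗, 14 ✗, 19 ✓, 22 ✗, 34 ✗, 36 ✗
A ∩ B = {1, 2, 8, 19}

{1, 2, 8, 19}


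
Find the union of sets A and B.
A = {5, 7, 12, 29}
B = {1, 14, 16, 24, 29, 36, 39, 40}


Set A = {5, 7, 12, 29}
Set B = {1, 14, 16, 24, 29, 36, 39, 40}
A ∪ B includes all elements in either set.
Elements from A: {5, 7, 12, 29}
Elements from B not already included: {1, 14, 16, 24, 36, 39, 40}
A ∪ B = {1, 5, 7, 12, 14, 16, 24, 29, 36, 39, 40}

{1, 5, 7, 12, 14, 16, 24, 29, 36, 39, 40}


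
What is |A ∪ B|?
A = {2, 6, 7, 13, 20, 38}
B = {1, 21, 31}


Set A = {2, 6, 7, 13, 20, 38}, |A| = 6
Set B = {1, 21, 31}, |B| = 3
A ∩ B = {}, |A ∩ B| = 0
|A ∪ B| = |A| + |B| - |A ∩ B| = 6 + 3 - 0 = 9

9


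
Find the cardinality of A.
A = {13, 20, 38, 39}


Set A = {13, 20, 38, 39}
Listing elements: 13, 20, 38, 39
Counting: 4 elements
|A| = 4

4


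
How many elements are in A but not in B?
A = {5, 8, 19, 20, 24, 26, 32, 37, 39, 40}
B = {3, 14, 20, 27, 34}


Set A = {5, 8, 19, 20, 24, 26, 32, 37, 39, 40}
Set B = {3, 14, 20, 27, 34}
A \ B = {5, 8, 19, 24, 26, 32, 37, 39, 40}
|A \ B| = 9

9


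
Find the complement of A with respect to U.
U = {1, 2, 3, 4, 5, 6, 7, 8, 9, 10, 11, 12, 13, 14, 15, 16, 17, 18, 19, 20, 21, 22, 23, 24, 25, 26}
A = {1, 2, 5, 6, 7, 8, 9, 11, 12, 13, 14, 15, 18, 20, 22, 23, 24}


Universal set U = {1, 2, 3, 4, 5, 6, 7, 8, 9, 10, 11, 12, 13, 14, 15, 16, 17, 18, 19, 20, 21, 22, 23, 24, 25, 26}
Set A = {1, 2, 5, 6, 7, 8, 9, 11, 12, 13, 14, 15, 18, 20, 22, 23, 24}
A' = U \ A = elements in U but not in A
Checking each element of U:
1 (in A, exclude), 2 (in A, exclude), 3 (not in A, include), 4 (not in A, include), 5 (in A, exclude), 6 (in A, exclude), 7 (in A, exclude), 8 (in A, exclude), 9 (in A, exclude), 10 (not in A, include), 11 (in A, exclude), 12 (in A, exclude), 13 (in A, exclude), 14 (in A, exclude), 15 (in A, exclude), 16 (not in A, include), 17 (not in A, include), 18 (in A, exclude), 19 (not in A, include), 20 (in A, exclude), 21 (not in A, include), 22 (in A, exclude), 23 (in A, exclude), 24 (in A, exclude), 25 (not in A, include), 26 (not in A, include)
A' = {3, 4, 10, 16, 17, 19, 21, 25, 26}

{3, 4, 10, 16, 17, 19, 21, 25, 26}


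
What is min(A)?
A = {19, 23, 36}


Set A = {19, 23, 36}
Elements in ascending order: 19, 23, 36
The smallest element is 19.

19


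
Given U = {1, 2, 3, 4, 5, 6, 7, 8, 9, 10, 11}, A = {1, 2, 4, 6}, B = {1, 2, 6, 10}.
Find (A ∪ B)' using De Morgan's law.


U = {1, 2, 3, 4, 5, 6, 7, 8, 9, 10, 11}
A = {1, 2, 4, 6}, B = {1, 2, 6, 10}
A ∪ B = {1, 2, 4, 6, 10}
(A ∪ B)' = U \ (A ∪ B) = {3, 5, 7, 8, 9, 11}
Verification via A' ∩ B': A' = {3, 5, 7, 8, 9, 10, 11}, B' = {3, 4, 5, 7, 8, 9, 11}
A' ∩ B' = {3, 5, 7, 8, 9, 11} ✓

{3, 5, 7, 8, 9, 11}


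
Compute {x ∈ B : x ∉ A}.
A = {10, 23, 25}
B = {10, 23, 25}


Set A = {10, 23, 25}
Set B = {10, 23, 25}
Check each element of B against A:
10 ∈ A, 23 ∈ A, 25 ∈ A
Elements of B not in A: {}

{}


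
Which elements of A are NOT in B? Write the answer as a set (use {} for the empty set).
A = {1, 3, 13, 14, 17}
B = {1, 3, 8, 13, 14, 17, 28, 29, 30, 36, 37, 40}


Set A = {1, 3, 13, 14, 17}
Set B = {1, 3, 8, 13, 14, 17, 28, 29, 30, 36, 37, 40}
Check each element of A against B:
1 ∈ B, 3 ∈ B, 13 ∈ B, 14 ∈ B, 17 ∈ B
Elements of A not in B: {}

{}


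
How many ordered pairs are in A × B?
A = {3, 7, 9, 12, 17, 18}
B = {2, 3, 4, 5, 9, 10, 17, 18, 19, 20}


Set A = {3, 7, 9, 12, 17, 18} has 6 elements.
Set B = {2, 3, 4, 5, 9, 10, 17, 18, 19, 20} has 10 elements.
|A × B| = |A| × |B| = 6 × 10 = 60

60


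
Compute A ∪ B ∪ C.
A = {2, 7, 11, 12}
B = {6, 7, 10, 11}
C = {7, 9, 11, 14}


Set A = {2, 7, 11, 12}
Set B = {6, 7, 10, 11}
Set C = {7, 9, 11, 14}
First, A ∪ B = {2, 6, 7, 10, 11, 12}
Then, (A ∪ B) ∪ C = {2, 6, 7, 9, 10, 11, 12, 14}

{2, 6, 7, 9, 10, 11, 12, 14}


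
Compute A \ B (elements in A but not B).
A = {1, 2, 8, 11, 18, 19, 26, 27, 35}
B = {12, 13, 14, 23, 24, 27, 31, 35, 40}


Set A = {1, 2, 8, 11, 18, 19, 26, 27, 35}
Set B = {12, 13, 14, 23, 24, 27, 31, 35, 40}
A \ B includes elements in A that are not in B.
Check each element of A:
1 (not in B, keep), 2 (not in B, keep), 8 (not in B, keep), 11 (not in B, keep), 18 (not in B, keep), 19 (not in B, keep), 26 (not in B, keep), 27 (in B, remove), 35 (in B, remove)
A \ B = {1, 2, 8, 11, 18, 19, 26}

{1, 2, 8, 11, 18, 19, 26}


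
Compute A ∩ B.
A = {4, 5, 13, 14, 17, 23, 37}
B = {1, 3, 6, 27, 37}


Set A = {4, 5, 13, 14, 17, 23, 37}
Set B = {1, 3, 6, 27, 37}
A ∩ B includes only elements in both sets.
Check each element of A against B:
4 ✗, 5 ✗, 13 ✗, 14 ✗, 17 ✗, 23 ✗, 37 ✓
A ∩ B = {37}

{37}


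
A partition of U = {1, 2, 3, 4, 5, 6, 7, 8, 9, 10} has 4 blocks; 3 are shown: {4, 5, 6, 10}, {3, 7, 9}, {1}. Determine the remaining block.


U = {1, 2, 3, 4, 5, 6, 7, 8, 9, 10}
Shown blocks: {4, 5, 6, 10}, {3, 7, 9}, {1}
A partition's blocks are pairwise disjoint and cover U, so the missing block = U \ (union of shown blocks).
Union of shown blocks: {1, 3, 4, 5, 6, 7, 9, 10}
Missing block = U \ (union) = {2, 8}

{2, 8}


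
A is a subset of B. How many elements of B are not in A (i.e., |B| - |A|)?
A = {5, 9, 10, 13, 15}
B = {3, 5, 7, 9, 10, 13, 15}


Set A = {5, 9, 10, 13, 15}, |A| = 5
Set B = {3, 5, 7, 9, 10, 13, 15}, |B| = 7
Since A ⊆ B: B \ A = {3, 7}
|B| - |A| = 7 - 5 = 2

2


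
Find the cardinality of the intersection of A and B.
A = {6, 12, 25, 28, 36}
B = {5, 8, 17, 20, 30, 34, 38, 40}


Set A = {6, 12, 25, 28, 36}
Set B = {5, 8, 17, 20, 30, 34, 38, 40}
A ∩ B = {}
|A ∩ B| = 0

0


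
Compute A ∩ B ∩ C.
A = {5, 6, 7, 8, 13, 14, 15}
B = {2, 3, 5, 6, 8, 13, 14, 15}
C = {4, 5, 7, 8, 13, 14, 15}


Set A = {5, 6, 7, 8, 13, 14, 15}
Set B = {2, 3, 5, 6, 8, 13, 14, 15}
Set C = {4, 5, 7, 8, 13, 14, 15}
First, A ∩ B = {5, 6, 8, 13, 14, 15}
Then, (A ∩ B) ∩ C = {5, 8, 13, 14, 15}

{5, 8, 13, 14, 15}


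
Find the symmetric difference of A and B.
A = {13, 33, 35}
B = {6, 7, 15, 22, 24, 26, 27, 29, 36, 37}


Set A = {13, 33, 35}
Set B = {6, 7, 15, 22, 24, 26, 27, 29, 36, 37}
A △ B = (A \ B) ∪ (B \ A)
Elements in A but not B: {13, 33, 35}
Elements in B but not A: {6, 7, 15, 22, 24, 26, 27, 29, 36, 37}
A △ B = {6, 7, 13, 15, 22, 24, 26, 27, 29, 33, 35, 36, 37}

{6, 7, 13, 15, 22, 24, 26, 27, 29, 33, 35, 36, 37}


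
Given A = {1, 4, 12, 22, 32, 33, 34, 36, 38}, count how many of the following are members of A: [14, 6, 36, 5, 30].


Set A = {1, 4, 12, 22, 32, 33, 34, 36, 38}
Candidates: [14, 6, 36, 5, 30]
Check each candidate:
14 ∉ A, 6 ∉ A, 36 ∈ A, 5 ∉ A, 30 ∉ A
Count of candidates in A: 1

1


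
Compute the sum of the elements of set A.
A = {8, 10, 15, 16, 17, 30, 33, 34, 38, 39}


Set A = {8, 10, 15, 16, 17, 30, 33, 34, 38, 39}
Sum = 8 + 10 + 15 + 16 + 17 + 30 + 33 + 34 + 38 + 39 = 240

240


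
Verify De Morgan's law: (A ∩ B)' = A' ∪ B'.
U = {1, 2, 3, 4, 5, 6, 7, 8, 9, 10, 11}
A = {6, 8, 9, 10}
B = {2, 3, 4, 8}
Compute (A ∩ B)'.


U = {1, 2, 3, 4, 5, 6, 7, 8, 9, 10, 11}
A = {6, 8, 9, 10}, B = {2, 3, 4, 8}
A ∩ B = {8}
(A ∩ B)' = U \ (A ∩ B) = {1, 2, 3, 4, 5, 6, 7, 9, 10, 11}
Verification via A' ∪ B': A' = {1, 2, 3, 4, 5, 7, 11}, B' = {1, 5, 6, 7, 9, 10, 11}
A' ∪ B' = {1, 2, 3, 4, 5, 6, 7, 9, 10, 11} ✓

{1, 2, 3, 4, 5, 6, 7, 9, 10, 11}


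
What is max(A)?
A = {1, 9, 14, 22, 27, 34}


Set A = {1, 9, 14, 22, 27, 34}
Elements in ascending order: 1, 9, 14, 22, 27, 34
The largest element is 34.

34


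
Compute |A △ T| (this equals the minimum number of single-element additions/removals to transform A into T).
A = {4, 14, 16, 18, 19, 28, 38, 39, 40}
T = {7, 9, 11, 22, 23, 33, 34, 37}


Set A = {4, 14, 16, 18, 19, 28, 38, 39, 40}
Set T = {7, 9, 11, 22, 23, 33, 34, 37}
Elements to remove from A (in A, not in T): {4, 14, 16, 18, 19, 28, 38, 39, 40} → 9 removals
Elements to add to A (in T, not in A): {7, 9, 11, 22, 23, 33, 34, 37} → 8 additions
Total edits = 9 + 8 = 17

17


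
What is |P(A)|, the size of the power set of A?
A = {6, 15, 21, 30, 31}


Set A = {6, 15, 21, 30, 31}
|A| = 5
The power set P(A) contains all subsets of A.
|P(A)| = 2^|A| = 2^5 = 32

32


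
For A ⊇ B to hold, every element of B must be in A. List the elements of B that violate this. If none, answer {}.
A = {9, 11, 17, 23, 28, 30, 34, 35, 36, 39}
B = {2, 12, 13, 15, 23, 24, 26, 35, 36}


Set A = {9, 11, 17, 23, 28, 30, 34, 35, 36, 39}
Set B = {2, 12, 13, 15, 23, 24, 26, 35, 36}
Check each element of B against A:
2 ∉ A (include), 12 ∉ A (include), 13 ∉ A (include), 15 ∉ A (include), 23 ∈ A, 24 ∉ A (include), 26 ∉ A (include), 35 ∈ A, 36 ∈ A
Elements of B not in A: {2, 12, 13, 15, 24, 26}

{2, 12, 13, 15, 24, 26}


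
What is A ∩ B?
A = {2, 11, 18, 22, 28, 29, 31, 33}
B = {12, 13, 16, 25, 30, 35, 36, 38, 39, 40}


Set A = {2, 11, 18, 22, 28, 29, 31, 33}
Set B = {12, 13, 16, 25, 30, 35, 36, 38, 39, 40}
A ∩ B includes only elements in both sets.
Check each element of A against B:
2 ✗, 11 ✗, 18 ✗, 22 ✗, 28 ✗, 29 ✗, 31 ✗, 33 ✗
A ∩ B = {}

{}


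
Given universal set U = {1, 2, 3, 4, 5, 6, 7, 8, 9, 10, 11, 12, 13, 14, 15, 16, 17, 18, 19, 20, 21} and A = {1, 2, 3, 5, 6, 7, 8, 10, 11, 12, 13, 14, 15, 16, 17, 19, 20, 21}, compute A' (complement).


Universal set U = {1, 2, 3, 4, 5, 6, 7, 8, 9, 10, 11, 12, 13, 14, 15, 16, 17, 18, 19, 20, 21}
Set A = {1, 2, 3, 5, 6, 7, 8, 10, 11, 12, 13, 14, 15, 16, 17, 19, 20, 21}
A' = U \ A = elements in U but not in A
Checking each element of U:
1 (in A, exclude), 2 (in A, exclude), 3 (in A, exclude), 4 (not in A, include), 5 (in A, exclude), 6 (in A, exclude), 7 (in A, exclude), 8 (in A, exclude), 9 (not in A, include), 10 (in A, exclude), 11 (in A, exclude), 12 (in A, exclude), 13 (in A, exclude), 14 (in A, exclude), 15 (in A, exclude), 16 (in A, exclude), 17 (in A, exclude), 18 (not in A, include), 19 (in A, exclude), 20 (in A, exclude), 21 (in A, exclude)
A' = {4, 9, 18}

{4, 9, 18}


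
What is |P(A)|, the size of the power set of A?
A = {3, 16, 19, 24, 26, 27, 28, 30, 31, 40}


Set A = {3, 16, 19, 24, 26, 27, 28, 30, 31, 40}
|A| = 10
The power set P(A) contains all subsets of A.
|P(A)| = 2^|A| = 2^10 = 1024

1024


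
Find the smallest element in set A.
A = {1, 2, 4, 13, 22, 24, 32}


Set A = {1, 2, 4, 13, 22, 24, 32}
Elements in ascending order: 1, 2, 4, 13, 22, 24, 32
The smallest element is 1.

1


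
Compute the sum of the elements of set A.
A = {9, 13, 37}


Set A = {9, 13, 37}
Sum = 9 + 13 + 37 = 59

59


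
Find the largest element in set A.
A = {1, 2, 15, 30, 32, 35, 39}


Set A = {1, 2, 15, 30, 32, 35, 39}
Elements in ascending order: 1, 2, 15, 30, 32, 35, 39
The largest element is 39.

39


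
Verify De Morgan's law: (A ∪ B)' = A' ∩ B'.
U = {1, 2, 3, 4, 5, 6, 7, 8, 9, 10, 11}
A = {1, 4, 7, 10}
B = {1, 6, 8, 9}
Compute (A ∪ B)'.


U = {1, 2, 3, 4, 5, 6, 7, 8, 9, 10, 11}
A = {1, 4, 7, 10}, B = {1, 6, 8, 9}
A ∪ B = {1, 4, 6, 7, 8, 9, 10}
(A ∪ B)' = U \ (A ∪ B) = {2, 3, 5, 11}
Verification via A' ∩ B': A' = {2, 3, 5, 6, 8, 9, 11}, B' = {2, 3, 4, 5, 7, 10, 11}
A' ∩ B' = {2, 3, 5, 11} ✓

{2, 3, 5, 11}


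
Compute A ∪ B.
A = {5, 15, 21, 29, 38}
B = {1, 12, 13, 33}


Set A = {5, 15, 21, 29, 38}
Set B = {1, 12, 13, 33}
A ∪ B includes all elements in either set.
Elements from A: {5, 15, 21, 29, 38}
Elements from B not already included: {1, 12, 13, 33}
A ∪ B = {1, 5, 12, 13, 15, 21, 29, 33, 38}

{1, 5, 12, 13, 15, 21, 29, 33, 38}


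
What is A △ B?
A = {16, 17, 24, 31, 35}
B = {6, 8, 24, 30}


Set A = {16, 17, 24, 31, 35}
Set B = {6, 8, 24, 30}
A △ B = (A \ B) ∪ (B \ A)
Elements in A but not B: {16, 17, 31, 35}
Elements in B but not A: {6, 8, 30}
A △ B = {6, 8, 16, 17, 30, 31, 35}

{6, 8, 16, 17, 30, 31, 35}


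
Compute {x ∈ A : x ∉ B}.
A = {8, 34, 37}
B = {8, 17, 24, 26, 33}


Set A = {8, 34, 37}
Set B = {8, 17, 24, 26, 33}
Check each element of A against B:
8 ∈ B, 34 ∉ B (include), 37 ∉ B (include)
Elements of A not in B: {34, 37}

{34, 37}


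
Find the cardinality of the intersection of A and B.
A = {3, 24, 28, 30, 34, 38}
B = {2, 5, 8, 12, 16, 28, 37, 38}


Set A = {3, 24, 28, 30, 34, 38}
Set B = {2, 5, 8, 12, 16, 28, 37, 38}
A ∩ B = {28, 38}
|A ∩ B| = 2

2
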